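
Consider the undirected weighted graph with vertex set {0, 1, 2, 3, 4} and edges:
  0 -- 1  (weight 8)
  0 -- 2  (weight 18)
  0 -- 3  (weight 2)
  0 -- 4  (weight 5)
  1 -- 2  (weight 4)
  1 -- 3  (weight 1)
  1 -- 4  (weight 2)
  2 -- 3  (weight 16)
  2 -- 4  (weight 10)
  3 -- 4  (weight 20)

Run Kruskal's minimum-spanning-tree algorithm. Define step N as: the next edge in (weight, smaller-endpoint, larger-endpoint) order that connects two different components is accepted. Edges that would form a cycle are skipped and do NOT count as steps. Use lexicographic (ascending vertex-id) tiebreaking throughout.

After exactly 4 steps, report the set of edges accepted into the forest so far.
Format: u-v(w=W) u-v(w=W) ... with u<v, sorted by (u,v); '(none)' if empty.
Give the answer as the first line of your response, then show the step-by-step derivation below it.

0-3(w=2) 1-2(w=4) 1-3(w=1) 1-4(w=2)

step 1: add edge 1-3 (w=1); MST = {1-3(w=1)}
step 2: add edge 0-3 (w=2); MST = {0-3(w=2) 1-3(w=1)}
step 3: add edge 1-4 (w=2); MST = {0-3(w=2) 1-3(w=1) 1-4(w=2)}
step 4: add edge 1-2 (w=4); MST = {0-3(w=2) 1-2(w=4) 1-3(w=1) 1-4(w=2)}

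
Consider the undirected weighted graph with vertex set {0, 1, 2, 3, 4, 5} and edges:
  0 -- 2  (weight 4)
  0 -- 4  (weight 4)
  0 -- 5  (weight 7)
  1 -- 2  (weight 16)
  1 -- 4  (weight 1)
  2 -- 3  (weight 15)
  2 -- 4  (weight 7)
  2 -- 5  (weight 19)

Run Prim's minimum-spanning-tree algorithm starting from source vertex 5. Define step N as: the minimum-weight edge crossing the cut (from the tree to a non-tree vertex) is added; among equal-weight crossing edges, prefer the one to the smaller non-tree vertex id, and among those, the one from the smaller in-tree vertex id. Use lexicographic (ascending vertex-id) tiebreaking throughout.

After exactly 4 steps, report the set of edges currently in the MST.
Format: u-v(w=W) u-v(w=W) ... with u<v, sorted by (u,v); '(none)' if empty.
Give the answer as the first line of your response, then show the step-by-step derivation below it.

0-2(w=4) 0-4(w=4) 0-5(w=7) 1-4(w=1)

step 1: add edge 0-5 (w=7); MST = {0-5(w=7)}
step 2: add edge 0-2 (w=4); MST = {0-2(w=4) 0-5(w=7)}
step 3: add edge 0-4 (w=4); MST = {0-2(w=4) 0-4(w=4) 0-5(w=7)}
step 4: add edge 1-4 (w=1); MST = {0-2(w=4) 0-4(w=4) 0-5(w=7) 1-4(w=1)}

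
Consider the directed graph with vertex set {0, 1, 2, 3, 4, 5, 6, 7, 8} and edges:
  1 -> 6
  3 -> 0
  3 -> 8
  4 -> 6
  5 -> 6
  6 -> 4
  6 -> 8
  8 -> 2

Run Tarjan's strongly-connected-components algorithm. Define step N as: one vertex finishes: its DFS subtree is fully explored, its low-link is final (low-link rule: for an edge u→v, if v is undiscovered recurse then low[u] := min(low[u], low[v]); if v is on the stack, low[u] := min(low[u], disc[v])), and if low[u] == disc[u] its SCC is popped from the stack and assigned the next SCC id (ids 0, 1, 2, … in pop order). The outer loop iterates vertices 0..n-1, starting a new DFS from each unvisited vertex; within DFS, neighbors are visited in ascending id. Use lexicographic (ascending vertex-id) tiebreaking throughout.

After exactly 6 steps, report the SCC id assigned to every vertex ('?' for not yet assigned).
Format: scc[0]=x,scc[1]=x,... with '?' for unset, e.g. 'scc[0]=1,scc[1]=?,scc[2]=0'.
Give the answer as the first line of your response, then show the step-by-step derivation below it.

scc[0]=0,scc[1]=4,scc[2]=1,scc[3]=?,scc[4]=3,scc[5]=?,scc[6]=3,scc[7]=?,scc[8]=2

step 1: low=(low[0]=0,low[1]=?,low[2]=?,low[3]=?,low[4]=?,low[5]=?,low[6]=?,low[7]=?,low[8]=?); scc=(scc[0]=0,scc[1]=?,scc[2]=?,scc[3]=?,scc[4]=?,scc[5]=?,scc[6]=?,scc[7]=?,scc[8]=?)
step 2: low=(low[0]=0,low[1]=1,low[2]=?,low[3]=?,low[4]=2,low[5]=?,low[6]=2,low[7]=?,low[8]=?); scc=(scc[0]=0,scc[1]=?,scc[2]=?,scc[3]=?,scc[4]=?,scc[5]=?,scc[6]=?,scc[7]=?,scc[8]=?)
step 3: low=(low[0]=0,low[1]=1,low[2]=5,low[3]=?,low[4]=2,low[5]=?,low[6]=2,low[7]=?,low[8]=4); scc=(scc[0]=0,scc[1]=?,scc[2]=1,scc[3]=?,scc[4]=?,scc[5]=?,scc[6]=?,scc[7]=?,scc[8]=?)
step 4: low=(low[0]=0,low[1]=1,low[2]=5,low[3]=?,low[4]=2,low[5]=?,low[6]=2,low[7]=?,low[8]=4); scc=(scc[0]=0,scc[1]=?,scc[2]=1,scc[3]=?,scc[4]=?,scc[5]=?,scc[6]=?,scc[7]=?,scc[8]=2)
step 5: low=(low[0]=0,low[1]=1,low[2]=5,low[3]=?,low[4]=2,low[5]=?,low[6]=2,low[7]=?,low[8]=4); scc=(scc[0]=0,scc[1]=?,scc[2]=1,scc[3]=?,scc[4]=3,scc[5]=?,scc[6]=3,scc[7]=?,scc[8]=2)
step 6: low=(low[0]=0,low[1]=1,low[2]=5,low[3]=?,low[4]=2,low[5]=?,low[6]=2,low[7]=?,low[8]=4); scc=(scc[0]=0,scc[1]=4,scc[2]=1,scc[3]=?,scc[4]=3,scc[5]=?,scc[6]=3,scc[7]=?,scc[8]=2)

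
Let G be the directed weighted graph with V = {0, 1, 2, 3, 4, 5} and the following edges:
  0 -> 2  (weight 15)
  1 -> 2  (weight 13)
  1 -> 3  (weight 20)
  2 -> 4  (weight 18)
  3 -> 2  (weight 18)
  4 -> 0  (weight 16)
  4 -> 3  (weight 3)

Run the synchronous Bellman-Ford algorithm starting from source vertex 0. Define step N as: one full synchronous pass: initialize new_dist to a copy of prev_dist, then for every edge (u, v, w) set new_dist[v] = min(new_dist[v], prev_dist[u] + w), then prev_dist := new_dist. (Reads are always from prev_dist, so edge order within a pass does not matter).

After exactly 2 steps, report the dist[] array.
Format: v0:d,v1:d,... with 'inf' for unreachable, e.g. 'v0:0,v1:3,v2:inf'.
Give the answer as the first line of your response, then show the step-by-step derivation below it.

v0:0,v1:inf,v2:15,v3:inf,v4:33,v5:inf

step 1: dist = v0:0,v1:inf,v2:15,v3:inf,v4:inf,v5:inf
step 2: dist = v0:0,v1:inf,v2:15,v3:inf,v4:33,v5:inf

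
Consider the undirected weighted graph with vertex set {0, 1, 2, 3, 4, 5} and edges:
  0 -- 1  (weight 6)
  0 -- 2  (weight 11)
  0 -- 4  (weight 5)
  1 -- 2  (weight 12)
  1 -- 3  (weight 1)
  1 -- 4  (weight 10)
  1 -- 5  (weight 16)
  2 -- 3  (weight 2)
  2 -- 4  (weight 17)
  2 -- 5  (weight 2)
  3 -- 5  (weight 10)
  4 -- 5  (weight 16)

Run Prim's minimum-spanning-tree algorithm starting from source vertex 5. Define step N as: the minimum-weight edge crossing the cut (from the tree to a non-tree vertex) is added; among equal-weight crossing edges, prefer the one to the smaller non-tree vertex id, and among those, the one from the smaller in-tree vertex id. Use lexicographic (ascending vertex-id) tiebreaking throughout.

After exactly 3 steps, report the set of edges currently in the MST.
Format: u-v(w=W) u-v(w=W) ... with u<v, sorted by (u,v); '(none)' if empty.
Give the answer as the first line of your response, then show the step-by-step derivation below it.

1-3(w=1) 2-3(w=2) 2-5(w=2)

step 1: add edge 2-5 (w=2); MST = {2-5(w=2)}
step 2: add edge 2-3 (w=2); MST = {2-3(w=2) 2-5(w=2)}
step 3: add edge 1-3 (w=1); MST = {1-3(w=1) 2-3(w=2) 2-5(w=2)}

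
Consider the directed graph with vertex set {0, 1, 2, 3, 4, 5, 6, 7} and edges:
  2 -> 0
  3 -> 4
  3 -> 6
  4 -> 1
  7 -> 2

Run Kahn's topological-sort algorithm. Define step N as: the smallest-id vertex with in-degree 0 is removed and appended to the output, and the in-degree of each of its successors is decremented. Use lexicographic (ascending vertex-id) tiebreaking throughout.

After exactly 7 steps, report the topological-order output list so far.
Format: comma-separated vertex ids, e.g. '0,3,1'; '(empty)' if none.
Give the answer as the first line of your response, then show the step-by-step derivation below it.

3,4,1,5,6,7,2

step 1: output 3; order=[3]; indeg=(1,1,1,0,0,0,0,0)
step 2: output 4; order=[3,4]; indeg=(1,0,1,0,0,0,0,0)
step 3: output 1; order=[3,4,1]; indeg=(1,0,1,0,0,0,0,0)
step 4: output 5; order=[3,4,1,5]; indeg=(1,0,1,0,0,0,0,0)
step 5: output 6; order=[3,4,1,5,6]; indeg=(1,0,1,0,0,0,0,0)
step 6: output 7; order=[3,4,1,5,6,7]; indeg=(1,0,0,0,0,0,0,0)
step 7: output 2; order=[3,4,1,5,6,7,2]; indeg=(0,0,0,0,0,0,0,0)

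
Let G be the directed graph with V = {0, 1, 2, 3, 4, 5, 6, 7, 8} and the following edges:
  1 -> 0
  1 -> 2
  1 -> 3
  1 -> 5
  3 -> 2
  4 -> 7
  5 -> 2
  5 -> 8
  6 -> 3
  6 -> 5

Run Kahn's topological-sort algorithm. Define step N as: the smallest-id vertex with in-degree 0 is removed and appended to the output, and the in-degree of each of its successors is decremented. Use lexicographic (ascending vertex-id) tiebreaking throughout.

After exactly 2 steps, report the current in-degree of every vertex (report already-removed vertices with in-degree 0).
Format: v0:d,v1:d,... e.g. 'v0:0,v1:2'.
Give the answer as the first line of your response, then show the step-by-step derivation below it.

v0:0,v1:0,v2:2,v3:1,v4:0,v5:1,v6:0,v7:1,v8:1

step 1: output 1; order=[1]; indeg=(0,0,2,1,0,1,0,1,1)
step 2: output 0; order=[1,0]; indeg=(0,0,2,1,0,1,0,1,1)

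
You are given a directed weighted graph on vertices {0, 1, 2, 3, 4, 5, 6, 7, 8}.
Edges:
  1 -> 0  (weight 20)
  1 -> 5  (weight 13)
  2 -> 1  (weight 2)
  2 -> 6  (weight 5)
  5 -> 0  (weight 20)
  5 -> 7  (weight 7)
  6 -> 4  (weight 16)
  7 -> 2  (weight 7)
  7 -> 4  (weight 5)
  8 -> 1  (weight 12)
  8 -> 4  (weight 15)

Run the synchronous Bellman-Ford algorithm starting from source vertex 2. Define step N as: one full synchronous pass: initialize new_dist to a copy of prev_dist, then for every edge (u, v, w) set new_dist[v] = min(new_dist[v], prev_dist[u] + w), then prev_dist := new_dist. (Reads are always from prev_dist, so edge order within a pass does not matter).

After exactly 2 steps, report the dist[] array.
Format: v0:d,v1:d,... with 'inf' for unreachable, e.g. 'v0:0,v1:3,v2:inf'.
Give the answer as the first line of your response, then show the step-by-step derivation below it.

v0:22,v1:2,v2:0,v3:inf,v4:21,v5:15,v6:5,v7:inf,v8:inf

step 1: dist = v0:inf,v1:2,v2:0,v3:inf,v4:inf,v5:inf,v6:5,v7:inf,v8:inf
step 2: dist = v0:22,v1:2,v2:0,v3:inf,v4:21,v5:15,v6:5,v7:inf,v8:inf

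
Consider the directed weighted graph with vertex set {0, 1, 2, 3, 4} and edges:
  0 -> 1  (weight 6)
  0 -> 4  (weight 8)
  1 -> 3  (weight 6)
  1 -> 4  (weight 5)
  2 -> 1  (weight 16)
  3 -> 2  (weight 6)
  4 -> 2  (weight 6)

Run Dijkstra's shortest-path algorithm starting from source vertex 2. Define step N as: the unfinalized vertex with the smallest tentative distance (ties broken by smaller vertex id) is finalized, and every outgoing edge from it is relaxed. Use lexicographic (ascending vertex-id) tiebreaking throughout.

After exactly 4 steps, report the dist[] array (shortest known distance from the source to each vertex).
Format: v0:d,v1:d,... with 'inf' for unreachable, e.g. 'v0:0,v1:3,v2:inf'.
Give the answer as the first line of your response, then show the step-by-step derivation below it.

v0:inf,v1:16,v2:0,v3:22,v4:21

step 1: dist = v0:inf,v1:16,v2:0,v3:inf,v4:inf
step 2: dist = v0:inf,v1:16,v2:0,v3:22,v4:21
step 3: dist = v0:inf,v1:16,v2:0,v3:22,v4:21
step 4: dist = v0:inf,v1:16,v2:0,v3:22,v4:21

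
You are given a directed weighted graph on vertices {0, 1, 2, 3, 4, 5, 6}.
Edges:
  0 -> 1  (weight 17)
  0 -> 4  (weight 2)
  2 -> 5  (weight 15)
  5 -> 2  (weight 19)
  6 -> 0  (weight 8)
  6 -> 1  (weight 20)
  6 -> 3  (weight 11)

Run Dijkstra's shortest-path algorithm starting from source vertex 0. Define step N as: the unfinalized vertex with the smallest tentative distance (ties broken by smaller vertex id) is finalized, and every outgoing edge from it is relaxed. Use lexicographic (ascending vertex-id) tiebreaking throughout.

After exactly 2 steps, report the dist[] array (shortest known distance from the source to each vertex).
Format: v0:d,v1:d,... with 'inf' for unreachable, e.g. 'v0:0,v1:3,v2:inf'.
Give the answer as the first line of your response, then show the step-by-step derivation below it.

v0:0,v1:17,v2:inf,v3:inf,v4:2,v5:inf,v6:inf

step 1: dist = v0:0,v1:17,v2:inf,v3:inf,v4:2,v5:inf,v6:inf
step 2: dist = v0:0,v1:17,v2:inf,v3:inf,v4:2,v5:inf,v6:inf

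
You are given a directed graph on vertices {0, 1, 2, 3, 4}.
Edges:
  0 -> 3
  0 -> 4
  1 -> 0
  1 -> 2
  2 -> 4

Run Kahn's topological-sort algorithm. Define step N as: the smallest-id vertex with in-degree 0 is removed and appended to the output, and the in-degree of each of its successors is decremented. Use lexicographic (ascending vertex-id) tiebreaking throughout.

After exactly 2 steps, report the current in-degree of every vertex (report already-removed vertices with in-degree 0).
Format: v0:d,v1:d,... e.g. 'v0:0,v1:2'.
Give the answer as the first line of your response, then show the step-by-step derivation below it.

v0:0,v1:0,v2:0,v3:0,v4:1

step 1: output 1; order=[1]; indeg=(0,0,0,1,2)
step 2: output 0; order=[1,0]; indeg=(0,0,0,0,1)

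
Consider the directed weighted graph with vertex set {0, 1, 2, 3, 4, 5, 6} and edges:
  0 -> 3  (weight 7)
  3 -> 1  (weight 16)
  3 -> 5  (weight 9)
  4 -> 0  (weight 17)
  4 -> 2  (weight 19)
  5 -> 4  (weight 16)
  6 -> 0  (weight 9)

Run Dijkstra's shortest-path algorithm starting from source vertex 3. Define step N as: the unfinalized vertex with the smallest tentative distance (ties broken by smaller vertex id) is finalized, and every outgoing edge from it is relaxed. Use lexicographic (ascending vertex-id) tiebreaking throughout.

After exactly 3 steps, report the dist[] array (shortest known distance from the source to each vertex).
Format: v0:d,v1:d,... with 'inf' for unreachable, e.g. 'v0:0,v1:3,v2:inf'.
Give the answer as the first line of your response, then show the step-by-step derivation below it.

v0:inf,v1:16,v2:inf,v3:0,v4:25,v5:9,v6:inf

step 1: dist = v0:inf,v1:16,v2:inf,v3:0,v4:inf,v5:9,v6:inf
step 2: dist = v0:inf,v1:16,v2:inf,v3:0,v4:25,v5:9,v6:inf
step 3: dist = v0:inf,v1:16,v2:inf,v3:0,v4:25,v5:9,v6:inf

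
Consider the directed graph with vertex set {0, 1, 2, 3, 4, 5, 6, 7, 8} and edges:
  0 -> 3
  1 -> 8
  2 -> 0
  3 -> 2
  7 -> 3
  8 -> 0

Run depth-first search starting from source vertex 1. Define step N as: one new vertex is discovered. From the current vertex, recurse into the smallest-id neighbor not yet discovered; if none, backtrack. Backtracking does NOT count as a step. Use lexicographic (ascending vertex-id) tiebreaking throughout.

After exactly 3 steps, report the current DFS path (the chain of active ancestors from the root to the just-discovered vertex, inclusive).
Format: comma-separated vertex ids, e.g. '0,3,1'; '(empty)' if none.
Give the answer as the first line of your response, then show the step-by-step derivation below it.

1,8,0

step 1: discover 1; path=1; order=1
step 2: discover 8; path=1>8; order=1,8
step 3: discover 0; path=1>8>0; order=1,8,0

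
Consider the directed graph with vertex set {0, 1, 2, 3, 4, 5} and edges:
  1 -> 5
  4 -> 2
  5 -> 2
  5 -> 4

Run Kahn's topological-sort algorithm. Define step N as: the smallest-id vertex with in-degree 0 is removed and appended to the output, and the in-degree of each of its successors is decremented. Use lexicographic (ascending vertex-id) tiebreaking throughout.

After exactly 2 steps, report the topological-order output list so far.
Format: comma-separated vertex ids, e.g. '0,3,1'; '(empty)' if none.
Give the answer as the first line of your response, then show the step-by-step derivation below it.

0,1

step 1: output 0; order=[0]; indeg=(0,0,2,0,1,1)
step 2: output 1; order=[0,1]; indeg=(0,0,2,0,1,0)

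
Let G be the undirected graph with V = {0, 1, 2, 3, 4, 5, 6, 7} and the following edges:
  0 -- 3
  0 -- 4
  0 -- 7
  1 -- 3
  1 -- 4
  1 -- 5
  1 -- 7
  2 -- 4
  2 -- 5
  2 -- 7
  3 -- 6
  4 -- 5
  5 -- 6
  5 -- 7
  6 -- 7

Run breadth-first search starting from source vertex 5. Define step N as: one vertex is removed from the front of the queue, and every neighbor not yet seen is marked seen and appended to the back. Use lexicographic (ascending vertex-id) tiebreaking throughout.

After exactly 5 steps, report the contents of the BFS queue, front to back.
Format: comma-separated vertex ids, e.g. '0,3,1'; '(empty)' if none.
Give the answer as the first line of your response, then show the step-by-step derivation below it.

7,3,0

step 1: dequeue 5; queue=[1,2,4,6,7]; order=5
step 2: dequeue 1; queue=[2,4,6,7,3]; order=5,1
step 3: dequeue 2; queue=[4,6,7,3]; order=5,1,2
step 4: dequeue 4; queue=[6,7,3,0]; order=5,1,2,4
step 5: dequeue 6; queue=[7,3,0]; order=5,1,2,4,6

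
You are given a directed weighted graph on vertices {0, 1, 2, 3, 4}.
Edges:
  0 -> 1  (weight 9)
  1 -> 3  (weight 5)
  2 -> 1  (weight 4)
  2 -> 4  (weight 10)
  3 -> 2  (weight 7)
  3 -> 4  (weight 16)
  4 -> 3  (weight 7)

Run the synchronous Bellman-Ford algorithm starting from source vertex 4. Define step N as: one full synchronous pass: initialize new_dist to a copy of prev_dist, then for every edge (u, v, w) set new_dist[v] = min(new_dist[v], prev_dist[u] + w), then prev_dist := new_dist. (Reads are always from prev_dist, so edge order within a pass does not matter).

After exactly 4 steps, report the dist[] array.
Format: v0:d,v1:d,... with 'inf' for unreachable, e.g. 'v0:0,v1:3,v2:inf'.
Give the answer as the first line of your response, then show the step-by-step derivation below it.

v0:inf,v1:18,v2:14,v3:7,v4:0

step 1: dist = v0:inf,v1:inf,v2:inf,v3:7,v4:0
step 2: dist = v0:inf,v1:inf,v2:14,v3:7,v4:0
step 3: dist = v0:inf,v1:18,v2:14,v3:7,v4:0
step 4: dist = v0:inf,v1:18,v2:14,v3:7,v4:0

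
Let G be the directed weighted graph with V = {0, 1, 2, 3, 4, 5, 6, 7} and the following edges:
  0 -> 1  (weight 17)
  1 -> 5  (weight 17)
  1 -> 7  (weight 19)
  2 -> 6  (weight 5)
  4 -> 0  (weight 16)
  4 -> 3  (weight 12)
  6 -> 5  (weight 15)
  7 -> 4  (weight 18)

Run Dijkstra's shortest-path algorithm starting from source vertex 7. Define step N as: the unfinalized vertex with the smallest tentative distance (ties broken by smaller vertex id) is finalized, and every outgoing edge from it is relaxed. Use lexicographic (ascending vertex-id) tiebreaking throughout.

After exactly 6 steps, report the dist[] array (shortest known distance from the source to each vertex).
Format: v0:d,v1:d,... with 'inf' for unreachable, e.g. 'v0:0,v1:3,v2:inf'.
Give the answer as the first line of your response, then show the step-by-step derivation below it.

v0:34,v1:51,v2:inf,v3:30,v4:18,v5:68,v6:inf,v7:0

step 1: dist = v0:inf,v1:inf,v2:inf,v3:inf,v4:18,v5:inf,v6:inf,v7:0
step 2: dist = v0:34,v1:inf,v2:inf,v3:30,v4:18,v5:inf,v6:inf,v7:0
step 3: dist = v0:34,v1:inf,v2:inf,v3:30,v4:18,v5:inf,v6:inf,v7:0
step 4: dist = v0:34,v1:51,v2:inf,v3:30,v4:18,v5:inf,v6:inf,v7:0
step 5: dist = v0:34,v1:51,v2:inf,v3:30,v4:18,v5:68,v6:inf,v7:0
step 6: dist = v0:34,v1:51,v2:inf,v3:30,v4:18,v5:68,v6:inf,v7:0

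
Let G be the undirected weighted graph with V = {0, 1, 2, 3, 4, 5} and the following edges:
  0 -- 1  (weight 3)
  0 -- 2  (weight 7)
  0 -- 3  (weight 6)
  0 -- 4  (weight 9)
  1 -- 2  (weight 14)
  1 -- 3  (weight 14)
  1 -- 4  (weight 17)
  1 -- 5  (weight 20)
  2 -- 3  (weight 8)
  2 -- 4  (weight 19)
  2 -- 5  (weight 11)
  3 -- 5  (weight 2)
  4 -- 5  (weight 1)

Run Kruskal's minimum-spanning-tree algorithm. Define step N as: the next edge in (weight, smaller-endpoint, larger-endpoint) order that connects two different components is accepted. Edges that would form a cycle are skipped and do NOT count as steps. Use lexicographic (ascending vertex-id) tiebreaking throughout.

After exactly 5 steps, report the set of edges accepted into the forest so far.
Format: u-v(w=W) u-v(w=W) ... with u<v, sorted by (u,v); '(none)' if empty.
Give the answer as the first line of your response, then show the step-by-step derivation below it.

0-1(w=3) 0-2(w=7) 0-3(w=6) 3-5(w=2) 4-5(w=1)

step 1: add edge 4-5 (w=1); MST = {4-5(w=1)}
step 2: add edge 3-5 (w=2); MST = {3-5(w=2) 4-5(w=1)}
step 3: add edge 0-1 (w=3); MST = {0-1(w=3) 3-5(w=2) 4-5(w=1)}
step 4: add edge 0-3 (w=6); MST = {0-1(w=3) 0-3(w=6) 3-5(w=2) 4-5(w=1)}
step 5: add edge 0-2 (w=7); MST = {0-1(w=3) 0-2(w=7) 0-3(w=6) 3-5(w=2) 4-5(w=1)}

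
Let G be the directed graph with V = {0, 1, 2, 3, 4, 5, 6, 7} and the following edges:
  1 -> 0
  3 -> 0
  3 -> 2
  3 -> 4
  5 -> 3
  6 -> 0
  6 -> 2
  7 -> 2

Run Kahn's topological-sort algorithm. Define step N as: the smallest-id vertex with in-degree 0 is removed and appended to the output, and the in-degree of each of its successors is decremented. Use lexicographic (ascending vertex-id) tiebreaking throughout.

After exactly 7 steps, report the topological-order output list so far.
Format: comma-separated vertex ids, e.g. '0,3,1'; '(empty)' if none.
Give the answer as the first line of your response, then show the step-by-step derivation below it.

1,5,3,4,6,0,7

step 1: output 1; order=[1]; indeg=(2,0,3,1,1,0,0,0)
step 2: output 5; order=[1,5]; indeg=(2,0,3,0,1,0,0,0)
step 3: output 3; order=[1,5,3]; indeg=(1,0,2,0,0,0,0,0)
step 4: output 4; order=[1,5,3,4]; indeg=(1,0,2,0,0,0,0,0)
step 5: output 6; order=[1,5,3,4,6]; indeg=(0,0,1,0,0,0,0,0)
step 6: output 0; order=[1,5,3,4,6,0]; indeg=(0,0,1,0,0,0,0,0)
step 7: output 7; order=[1,5,3,4,6,0,7]; indeg=(0,0,0,0,0,0,0,0)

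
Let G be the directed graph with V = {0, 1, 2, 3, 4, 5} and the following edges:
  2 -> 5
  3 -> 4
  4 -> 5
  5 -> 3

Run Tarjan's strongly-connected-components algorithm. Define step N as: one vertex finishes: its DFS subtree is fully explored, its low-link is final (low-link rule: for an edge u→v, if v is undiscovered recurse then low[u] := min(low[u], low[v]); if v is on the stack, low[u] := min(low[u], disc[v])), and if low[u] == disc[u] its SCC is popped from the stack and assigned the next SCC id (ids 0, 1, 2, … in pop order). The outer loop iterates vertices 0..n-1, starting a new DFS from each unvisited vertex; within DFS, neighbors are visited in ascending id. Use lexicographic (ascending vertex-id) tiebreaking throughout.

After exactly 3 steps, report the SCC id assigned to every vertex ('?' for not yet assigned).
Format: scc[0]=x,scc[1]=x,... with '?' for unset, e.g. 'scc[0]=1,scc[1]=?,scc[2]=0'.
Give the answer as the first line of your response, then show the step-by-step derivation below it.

scc[0]=0,scc[1]=1,scc[2]=?,scc[3]=?,scc[4]=?,scc[5]=?

step 1: low=(low[0]=0,low[1]=?,low[2]=?,low[3]=?,low[4]=?,low[5]=?); scc=(scc[0]=0,scc[1]=?,scc[2]=?,scc[3]=?,scc[4]=?,scc[5]=?)
step 2: low=(low[0]=0,low[1]=1,low[2]=?,low[3]=?,low[4]=?,low[5]=?); scc=(scc[0]=0,scc[1]=1,scc[2]=?,scc[3]=?,scc[4]=?,scc[5]=?)
step 3: low=(low[0]=0,low[1]=1,low[2]=2,low[3]=4,low[4]=3,low[5]=3); scc=(scc[0]=0,scc[1]=1,scc[2]=?,scc[3]=?,scc[4]=?,scc[5]=?)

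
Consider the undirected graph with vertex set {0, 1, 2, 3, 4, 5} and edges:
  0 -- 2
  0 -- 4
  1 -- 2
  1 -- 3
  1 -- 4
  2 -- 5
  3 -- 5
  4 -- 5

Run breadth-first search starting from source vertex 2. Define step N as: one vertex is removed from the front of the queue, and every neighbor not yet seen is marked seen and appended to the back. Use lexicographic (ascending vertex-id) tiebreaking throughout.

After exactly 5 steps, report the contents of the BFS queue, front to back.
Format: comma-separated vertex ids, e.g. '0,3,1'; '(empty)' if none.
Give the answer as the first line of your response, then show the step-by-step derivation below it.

3

step 1: dequeue 2; queue=[0,1,5]; order=2
step 2: dequeue 0; queue=[1,5,4]; order=2,0
step 3: dequeue 1; queue=[5,4,3]; order=2,0,1
step 4: dequeue 5; queue=[4,3]; order=2,0,1,5
step 5: dequeue 4; queue=[3]; order=2,0,1,5,4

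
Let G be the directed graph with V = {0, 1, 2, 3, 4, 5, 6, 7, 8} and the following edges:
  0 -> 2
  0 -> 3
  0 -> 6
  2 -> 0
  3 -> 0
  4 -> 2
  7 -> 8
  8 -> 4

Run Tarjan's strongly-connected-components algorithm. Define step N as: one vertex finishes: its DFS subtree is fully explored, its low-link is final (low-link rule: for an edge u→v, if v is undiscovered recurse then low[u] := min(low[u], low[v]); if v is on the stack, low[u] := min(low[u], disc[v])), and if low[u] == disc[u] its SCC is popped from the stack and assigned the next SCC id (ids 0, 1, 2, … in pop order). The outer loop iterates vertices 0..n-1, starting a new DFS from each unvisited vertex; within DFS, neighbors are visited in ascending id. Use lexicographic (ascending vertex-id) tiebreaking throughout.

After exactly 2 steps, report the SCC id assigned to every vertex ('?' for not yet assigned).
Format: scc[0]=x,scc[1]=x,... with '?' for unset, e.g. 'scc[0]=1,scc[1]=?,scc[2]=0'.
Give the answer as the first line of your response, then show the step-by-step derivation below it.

scc[0]=?,scc[1]=?,scc[2]=?,scc[3]=?,scc[4]=?,scc[5]=?,scc[6]=?,scc[7]=?,scc[8]=?

step 1: low=(low[0]=0,low[1]=?,low[2]=0,low[3]=?,low[4]=?,low[5]=?,low[6]=?,low[7]=?,low[8]=?); scc=(scc[0]=?,scc[1]=?,scc[2]=?,scc[3]=?,scc[4]=?,scc[5]=?,scc[6]=?,scc[7]=?,scc[8]=?)
step 2: low=(low[0]=0,low[1]=?,low[2]=0,low[3]=0,low[4]=?,low[5]=?,low[6]=?,low[7]=?,low[8]=?); scc=(scc[0]=?,scc[1]=?,scc[2]=?,scc[3]=?,scc[4]=?,scc[5]=?,scc[6]=?,scc[7]=?,scc[8]=?)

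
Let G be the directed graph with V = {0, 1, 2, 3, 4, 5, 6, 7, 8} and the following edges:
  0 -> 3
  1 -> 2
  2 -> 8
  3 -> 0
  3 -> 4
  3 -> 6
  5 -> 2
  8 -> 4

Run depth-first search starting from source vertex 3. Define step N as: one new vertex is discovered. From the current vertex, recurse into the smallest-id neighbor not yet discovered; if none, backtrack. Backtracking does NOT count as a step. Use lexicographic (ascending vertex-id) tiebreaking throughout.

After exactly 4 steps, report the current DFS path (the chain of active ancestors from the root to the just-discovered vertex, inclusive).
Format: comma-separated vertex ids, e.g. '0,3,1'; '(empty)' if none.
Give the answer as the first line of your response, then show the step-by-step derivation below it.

3,6

step 1: discover 3; path=3; order=3
step 2: discover 0; path=3>0; order=3,0
step 3: discover 4; path=3>4; order=3,0,4
step 4: discover 6; path=3>6; order=3,0,4,6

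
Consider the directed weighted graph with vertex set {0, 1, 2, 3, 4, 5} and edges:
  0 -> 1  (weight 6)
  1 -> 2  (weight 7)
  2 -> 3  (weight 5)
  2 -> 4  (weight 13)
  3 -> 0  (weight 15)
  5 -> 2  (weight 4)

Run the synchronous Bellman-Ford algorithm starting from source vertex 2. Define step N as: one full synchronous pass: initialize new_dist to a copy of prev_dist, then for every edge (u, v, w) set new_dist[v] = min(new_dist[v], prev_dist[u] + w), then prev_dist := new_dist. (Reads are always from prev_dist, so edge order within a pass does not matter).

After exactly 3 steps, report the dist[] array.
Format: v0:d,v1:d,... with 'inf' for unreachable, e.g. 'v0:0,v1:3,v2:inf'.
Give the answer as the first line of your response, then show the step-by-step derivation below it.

v0:20,v1:26,v2:0,v3:5,v4:13,v5:inf

step 1: dist = v0:inf,v1:inf,v2:0,v3:5,v4:13,v5:inf
step 2: dist = v0:20,v1:inf,v2:0,v3:5,v4:13,v5:inf
step 3: dist = v0:20,v1:26,v2:0,v3:5,v4:13,v5:inf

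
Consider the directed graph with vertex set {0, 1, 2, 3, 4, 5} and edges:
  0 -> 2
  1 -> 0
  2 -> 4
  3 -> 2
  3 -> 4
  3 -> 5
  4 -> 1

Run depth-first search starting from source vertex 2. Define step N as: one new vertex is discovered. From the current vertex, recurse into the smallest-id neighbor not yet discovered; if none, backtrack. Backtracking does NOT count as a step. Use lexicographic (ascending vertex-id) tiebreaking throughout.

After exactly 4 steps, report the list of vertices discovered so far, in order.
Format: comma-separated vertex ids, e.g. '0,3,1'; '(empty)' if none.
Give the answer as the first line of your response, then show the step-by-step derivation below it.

2,4,1,0

step 1: discover 2; path=2; order=2
step 2: discover 4; path=2>4; order=2,4
step 3: discover 1; path=2>4>1; order=2,4,1
step 4: discover 0; path=2>4>1>0; order=2,4,1,0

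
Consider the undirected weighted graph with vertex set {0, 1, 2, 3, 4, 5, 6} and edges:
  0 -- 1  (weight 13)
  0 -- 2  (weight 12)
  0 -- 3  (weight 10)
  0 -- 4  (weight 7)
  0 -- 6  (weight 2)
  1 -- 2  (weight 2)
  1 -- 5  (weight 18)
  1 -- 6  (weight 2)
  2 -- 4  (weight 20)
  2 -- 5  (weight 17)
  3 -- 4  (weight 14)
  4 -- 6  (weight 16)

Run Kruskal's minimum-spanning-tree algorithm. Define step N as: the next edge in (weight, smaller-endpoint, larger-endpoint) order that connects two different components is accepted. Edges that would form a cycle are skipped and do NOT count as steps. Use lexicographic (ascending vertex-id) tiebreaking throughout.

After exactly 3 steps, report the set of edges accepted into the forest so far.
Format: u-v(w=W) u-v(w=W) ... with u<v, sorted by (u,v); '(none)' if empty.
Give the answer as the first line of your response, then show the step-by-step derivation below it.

0-6(w=2) 1-2(w=2) 1-6(w=2)

step 1: add edge 0-6 (w=2); MST = {0-6(w=2)}
step 2: add edge 1-2 (w=2); MST = {0-6(w=2) 1-2(w=2)}
step 3: add edge 1-6 (w=2); MST = {0-6(w=2) 1-2(w=2) 1-6(w=2)}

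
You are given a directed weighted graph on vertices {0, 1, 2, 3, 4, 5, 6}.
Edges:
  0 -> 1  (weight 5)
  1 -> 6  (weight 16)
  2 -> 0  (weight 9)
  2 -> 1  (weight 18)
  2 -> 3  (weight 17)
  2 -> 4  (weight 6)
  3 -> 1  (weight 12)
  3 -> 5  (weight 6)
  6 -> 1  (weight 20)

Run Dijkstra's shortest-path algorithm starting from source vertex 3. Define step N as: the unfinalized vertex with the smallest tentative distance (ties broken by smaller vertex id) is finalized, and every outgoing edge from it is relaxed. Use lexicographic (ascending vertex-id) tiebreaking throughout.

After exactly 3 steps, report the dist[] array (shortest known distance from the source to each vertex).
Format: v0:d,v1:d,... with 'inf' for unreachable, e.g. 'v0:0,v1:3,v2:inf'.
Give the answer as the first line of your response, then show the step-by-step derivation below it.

v0:inf,v1:12,v2:inf,v3:0,v4:inf,v5:6,v6:28

step 1: dist = v0:inf,v1:12,v2:inf,v3:0,v4:inf,v5:6,v6:inf
step 2: dist = v0:inf,v1:12,v2:inf,v3:0,v4:inf,v5:6,v6:inf
step 3: dist = v0:inf,v1:12,v2:inf,v3:0,v4:inf,v5:6,v6:28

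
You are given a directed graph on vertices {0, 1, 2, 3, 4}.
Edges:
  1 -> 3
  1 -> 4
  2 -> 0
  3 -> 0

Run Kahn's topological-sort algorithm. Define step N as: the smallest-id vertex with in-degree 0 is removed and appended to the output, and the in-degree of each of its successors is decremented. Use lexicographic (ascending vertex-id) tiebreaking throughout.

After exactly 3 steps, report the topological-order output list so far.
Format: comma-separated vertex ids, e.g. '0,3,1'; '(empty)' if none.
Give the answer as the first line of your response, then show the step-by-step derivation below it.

1,2,3

step 1: output 1; order=[1]; indeg=(2,0,0,0,0)
step 2: output 2; order=[1,2]; indeg=(1,0,0,0,0)
step 3: output 3; order=[1,2,3]; indeg=(0,0,0,0,0)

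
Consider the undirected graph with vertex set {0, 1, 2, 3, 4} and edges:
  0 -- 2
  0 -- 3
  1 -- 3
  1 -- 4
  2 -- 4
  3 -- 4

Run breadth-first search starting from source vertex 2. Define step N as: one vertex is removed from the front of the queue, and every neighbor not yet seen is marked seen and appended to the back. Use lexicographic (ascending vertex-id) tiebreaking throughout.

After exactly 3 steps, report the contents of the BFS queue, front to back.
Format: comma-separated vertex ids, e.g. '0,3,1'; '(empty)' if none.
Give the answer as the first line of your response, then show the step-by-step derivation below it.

3,1

step 1: dequeue 2; queue=[0,4]; order=2
step 2: dequeue 0; queue=[4,3]; order=2,0
step 3: dequeue 4; queue=[3,1]; order=2,0,4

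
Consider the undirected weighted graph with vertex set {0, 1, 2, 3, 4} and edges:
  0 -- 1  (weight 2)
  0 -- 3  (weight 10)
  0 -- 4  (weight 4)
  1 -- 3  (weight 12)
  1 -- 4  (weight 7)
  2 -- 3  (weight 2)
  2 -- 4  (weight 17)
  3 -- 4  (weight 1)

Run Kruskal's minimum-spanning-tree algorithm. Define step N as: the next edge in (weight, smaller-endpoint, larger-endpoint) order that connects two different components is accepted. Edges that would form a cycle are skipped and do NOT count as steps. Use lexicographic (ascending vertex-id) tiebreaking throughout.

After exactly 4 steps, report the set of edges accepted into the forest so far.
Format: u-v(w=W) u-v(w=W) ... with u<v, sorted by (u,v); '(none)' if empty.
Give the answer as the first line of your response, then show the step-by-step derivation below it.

0-1(w=2) 0-4(w=4) 2-3(w=2) 3-4(w=1)

step 1: add edge 3-4 (w=1); MST = {3-4(w=1)}
step 2: add edge 0-1 (w=2); MST = {0-1(w=2) 3-4(w=1)}
step 3: add edge 2-3 (w=2); MST = {0-1(w=2) 2-3(w=2) 3-4(w=1)}
step 4: add edge 0-4 (w=4); MST = {0-1(w=2) 0-4(w=4) 2-3(w=2) 3-4(w=1)}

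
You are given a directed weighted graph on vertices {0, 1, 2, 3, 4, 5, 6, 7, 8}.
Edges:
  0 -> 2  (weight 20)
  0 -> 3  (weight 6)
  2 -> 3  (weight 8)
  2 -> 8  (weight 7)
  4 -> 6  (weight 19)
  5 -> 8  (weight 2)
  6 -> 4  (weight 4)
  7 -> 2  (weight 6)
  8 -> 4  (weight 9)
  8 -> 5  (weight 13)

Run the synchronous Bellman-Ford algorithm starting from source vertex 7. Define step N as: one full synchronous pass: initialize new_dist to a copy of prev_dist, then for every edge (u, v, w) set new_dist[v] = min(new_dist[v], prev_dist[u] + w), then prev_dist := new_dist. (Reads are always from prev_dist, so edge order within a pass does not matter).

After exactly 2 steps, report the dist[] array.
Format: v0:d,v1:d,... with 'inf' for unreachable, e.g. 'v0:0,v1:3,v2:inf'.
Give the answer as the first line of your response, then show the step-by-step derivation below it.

v0:inf,v1:inf,v2:6,v3:14,v4:inf,v5:inf,v6:inf,v7:0,v8:13

step 1: dist = v0:inf,v1:inf,v2:6,v3:inf,v4:inf,v5:inf,v6:inf,v7:0,v8:inf
step 2: dist = v0:inf,v1:inf,v2:6,v3:14,v4:inf,v5:inf,v6:inf,v7:0,v8:13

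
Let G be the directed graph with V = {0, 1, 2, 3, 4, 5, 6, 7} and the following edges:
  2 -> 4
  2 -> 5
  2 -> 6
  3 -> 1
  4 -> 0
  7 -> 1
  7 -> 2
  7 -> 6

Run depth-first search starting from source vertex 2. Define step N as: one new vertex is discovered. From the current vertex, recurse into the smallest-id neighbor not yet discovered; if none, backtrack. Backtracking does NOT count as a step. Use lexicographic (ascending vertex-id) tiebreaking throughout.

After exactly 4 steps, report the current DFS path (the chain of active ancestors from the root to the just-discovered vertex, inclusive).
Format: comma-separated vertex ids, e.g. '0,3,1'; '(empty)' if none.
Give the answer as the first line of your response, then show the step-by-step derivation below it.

2,5

step 1: discover 2; path=2; order=2
step 2: discover 4; path=2>4; order=2,4
step 3: discover 0; path=2>4>0; order=2,4,0
step 4: discover 5; path=2>5; order=2,4,0,5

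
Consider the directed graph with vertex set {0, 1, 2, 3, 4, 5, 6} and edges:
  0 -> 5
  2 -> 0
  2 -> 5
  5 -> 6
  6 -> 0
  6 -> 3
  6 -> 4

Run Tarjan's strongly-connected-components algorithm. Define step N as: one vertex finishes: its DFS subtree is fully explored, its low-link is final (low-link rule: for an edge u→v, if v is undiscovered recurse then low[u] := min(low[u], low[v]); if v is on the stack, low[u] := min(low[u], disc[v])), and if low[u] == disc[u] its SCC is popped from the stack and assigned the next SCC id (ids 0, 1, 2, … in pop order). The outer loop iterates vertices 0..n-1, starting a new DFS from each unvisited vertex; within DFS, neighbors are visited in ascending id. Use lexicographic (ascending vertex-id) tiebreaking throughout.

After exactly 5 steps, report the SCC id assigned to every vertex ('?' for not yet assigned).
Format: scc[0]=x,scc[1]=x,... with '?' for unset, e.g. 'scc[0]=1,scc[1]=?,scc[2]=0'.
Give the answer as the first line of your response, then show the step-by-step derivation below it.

scc[0]=2,scc[1]=?,scc[2]=?,scc[3]=0,scc[4]=1,scc[5]=2,scc[6]=2

step 1: low=(low[0]=0,low[1]=?,low[2]=?,low[3]=3,low[4]=?,low[5]=1,low[6]=0); scc=(scc[0]=?,scc[1]=?,scc[2]=?,scc[3]=0,scc[4]=?,scc[5]=?,scc[6]=?)
step 2: low=(low[0]=0,low[1]=?,low[2]=?,low[3]=3,low[4]=4,low[5]=1,low[6]=0); scc=(scc[0]=?,scc[1]=?,scc[2]=?,scc[3]=0,scc[4]=1,scc[5]=?,scc[6]=?)
step 3: low=(low[0]=0,low[1]=?,low[2]=?,low[3]=3,low[4]=4,low[5]=1,low[6]=0); scc=(scc[0]=?,scc[1]=?,scc[2]=?,scc[3]=0,scc[4]=1,scc[5]=?,scc[6]=?)
step 4: low=(low[0]=0,low[1]=?,low[2]=?,low[3]=3,low[4]=4,low[5]=0,low[6]=0); scc=(scc[0]=?,scc[1]=?,scc[2]=?,scc[3]=0,scc[4]=1,scc[5]=?,scc[6]=?)
step 5: low=(low[0]=0,low[1]=?,low[2]=?,low[3]=3,low[4]=4,low[5]=0,low[6]=0); scc=(scc[0]=2,scc[1]=?,scc[2]=?,scc[3]=0,scc[4]=1,scc[5]=2,scc[6]=2)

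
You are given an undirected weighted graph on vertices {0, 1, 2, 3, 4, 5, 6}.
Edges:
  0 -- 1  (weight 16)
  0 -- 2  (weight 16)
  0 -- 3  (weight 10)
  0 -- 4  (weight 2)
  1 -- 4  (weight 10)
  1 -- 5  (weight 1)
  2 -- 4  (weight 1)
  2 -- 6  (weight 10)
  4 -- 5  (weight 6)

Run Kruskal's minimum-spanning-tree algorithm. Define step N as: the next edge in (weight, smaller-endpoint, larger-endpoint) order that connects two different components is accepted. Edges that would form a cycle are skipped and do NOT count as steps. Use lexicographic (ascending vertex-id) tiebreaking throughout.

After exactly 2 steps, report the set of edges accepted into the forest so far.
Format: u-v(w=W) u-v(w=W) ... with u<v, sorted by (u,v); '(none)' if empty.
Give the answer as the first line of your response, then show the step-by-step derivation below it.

1-5(w=1) 2-4(w=1)

step 1: add edge 1-5 (w=1); MST = {1-5(w=1)}
step 2: add edge 2-4 (w=1); MST = {1-5(w=1) 2-4(w=1)}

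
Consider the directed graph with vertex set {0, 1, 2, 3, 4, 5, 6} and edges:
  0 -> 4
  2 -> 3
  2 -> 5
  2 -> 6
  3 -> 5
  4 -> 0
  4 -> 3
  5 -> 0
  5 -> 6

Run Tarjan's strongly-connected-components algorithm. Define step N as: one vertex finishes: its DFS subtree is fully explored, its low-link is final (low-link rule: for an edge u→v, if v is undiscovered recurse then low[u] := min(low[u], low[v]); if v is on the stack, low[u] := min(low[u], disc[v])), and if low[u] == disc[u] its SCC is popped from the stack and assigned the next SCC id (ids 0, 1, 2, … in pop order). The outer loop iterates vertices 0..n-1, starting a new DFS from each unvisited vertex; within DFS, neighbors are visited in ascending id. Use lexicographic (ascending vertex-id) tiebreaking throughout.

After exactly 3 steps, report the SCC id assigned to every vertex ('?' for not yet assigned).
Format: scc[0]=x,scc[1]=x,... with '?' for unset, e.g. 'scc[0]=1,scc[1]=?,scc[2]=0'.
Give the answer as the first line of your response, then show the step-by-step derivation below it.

scc[0]=?,scc[1]=?,scc[2]=?,scc[3]=?,scc[4]=?,scc[5]=?,scc[6]=0

step 1: low=(low[0]=0,low[1]=?,low[2]=?,low[3]=2,low[4]=0,low[5]=0,low[6]=4); scc=(scc[0]=?,scc[1]=?,scc[2]=?,scc[3]=?,scc[4]=?,scc[5]=?,scc[6]=0)
step 2: low=(low[0]=0,low[1]=?,low[2]=?,low[3]=2,low[4]=0,low[5]=0,low[6]=4); scc=(scc[0]=?,scc[1]=?,scc[2]=?,scc[3]=?,scc[4]=?,scc[5]=?,scc[6]=0)
step 3: low=(low[0]=0,low[1]=?,low[2]=?,low[3]=0,low[4]=0,low[5]=0,low[6]=4); scc=(scc[0]=?,scc[1]=?,scc[2]=?,scc[3]=?,scc[4]=?,scc[5]=?,scc[6]=0)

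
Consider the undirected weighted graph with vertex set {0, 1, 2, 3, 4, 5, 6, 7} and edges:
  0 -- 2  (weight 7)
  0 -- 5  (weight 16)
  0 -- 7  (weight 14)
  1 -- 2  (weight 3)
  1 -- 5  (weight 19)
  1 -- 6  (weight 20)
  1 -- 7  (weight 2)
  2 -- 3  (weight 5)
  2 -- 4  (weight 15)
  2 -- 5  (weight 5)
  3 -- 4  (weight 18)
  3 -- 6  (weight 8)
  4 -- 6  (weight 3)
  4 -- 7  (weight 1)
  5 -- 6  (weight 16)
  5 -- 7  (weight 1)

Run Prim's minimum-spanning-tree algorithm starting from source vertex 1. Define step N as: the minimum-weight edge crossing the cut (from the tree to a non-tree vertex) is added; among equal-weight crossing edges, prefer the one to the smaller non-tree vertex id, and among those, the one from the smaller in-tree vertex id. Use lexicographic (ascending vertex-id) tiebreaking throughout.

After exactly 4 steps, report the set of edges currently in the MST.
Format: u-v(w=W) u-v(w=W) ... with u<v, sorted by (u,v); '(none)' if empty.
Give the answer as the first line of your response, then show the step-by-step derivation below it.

1-2(w=3) 1-7(w=2) 4-7(w=1) 5-7(w=1)

step 1: add edge 1-7 (w=2); MST = {1-7(w=2)}
step 2: add edge 4-7 (w=1); MST = {1-7(w=2) 4-7(w=1)}
step 3: add edge 5-7 (w=1); MST = {1-7(w=2) 4-7(w=1) 5-7(w=1)}
step 4: add edge 1-2 (w=3); MST = {1-2(w=3) 1-7(w=2) 4-7(w=1) 5-7(w=1)}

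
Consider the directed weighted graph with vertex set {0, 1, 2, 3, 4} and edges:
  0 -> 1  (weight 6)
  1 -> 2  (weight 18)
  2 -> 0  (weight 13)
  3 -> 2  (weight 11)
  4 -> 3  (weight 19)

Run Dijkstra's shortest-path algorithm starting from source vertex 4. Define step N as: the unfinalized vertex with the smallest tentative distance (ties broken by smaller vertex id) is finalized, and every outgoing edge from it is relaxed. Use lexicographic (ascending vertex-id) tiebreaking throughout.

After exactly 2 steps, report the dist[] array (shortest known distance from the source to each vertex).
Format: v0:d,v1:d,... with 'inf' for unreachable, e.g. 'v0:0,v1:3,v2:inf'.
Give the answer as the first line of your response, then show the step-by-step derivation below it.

v0:inf,v1:inf,v2:30,v3:19,v4:0

step 1: dist = v0:inf,v1:inf,v2:inf,v3:19,v4:0
step 2: dist = v0:inf,v1:inf,v2:30,v3:19,v4:0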